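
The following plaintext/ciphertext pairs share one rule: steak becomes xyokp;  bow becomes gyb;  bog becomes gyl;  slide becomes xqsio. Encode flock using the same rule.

kqyhp

The shift depends on letter class: consonant s→x is +5, but vowel e→o is +10. Vowels shift forward by 10 and consonants shift forward by 5.
For flock: f(cons)+5=k, l(cons)+5=q, o(vowel)+10=y, c(cons)+5=h, k(cons)+5=p.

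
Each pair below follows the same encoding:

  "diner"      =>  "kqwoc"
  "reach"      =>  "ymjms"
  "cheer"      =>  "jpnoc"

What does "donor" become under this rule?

In diner: d→k is +7, i→q is +8, n→w is +9, e→o is +10 — the shift increases by 1 each position. Letter i (0-indexed) is shifted by i+7, so successive shifts are 7, 8, 9, ….
For donor: d+7=k, o+8=w, n+9=w, o+10=y, r+11=c.

kwwyc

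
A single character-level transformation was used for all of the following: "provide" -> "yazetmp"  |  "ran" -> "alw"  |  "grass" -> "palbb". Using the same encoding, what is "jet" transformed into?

spc

The rule splits by letter class: vowels +11, consonants +9.
For jet: j(cons)+9=s, e(vowel)+11=p, t(cons)+9=c.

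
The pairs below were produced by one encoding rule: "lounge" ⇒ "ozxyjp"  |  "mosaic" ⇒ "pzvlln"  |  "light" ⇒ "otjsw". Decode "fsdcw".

Shifts by position in lounge: pos 0: l→o (+3), pos 1: o→z (+11), pos 2: u→x (+3), pos 3: n→y (+11) — repeating every 2. It's a Vigenère-style cipher with numeric key [3,11]: position i shifts by key[i mod 2].
Reversing it on fsdcw: f−3=c, s−11=h, d−3=a, c−11=r, w−3=t.

chart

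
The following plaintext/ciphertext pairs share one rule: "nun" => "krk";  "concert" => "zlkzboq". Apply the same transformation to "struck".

Compare letters: n→k is +23, u→r is +23, n→k is +23 — a constant shift. Each letter is shifted forward by 23 in the alphabet (a Caesar shift of +23).
For struck: s+23=p, t+23=q, r+23=o, u+23=r, c+23=z, k+23=h.

pqorzh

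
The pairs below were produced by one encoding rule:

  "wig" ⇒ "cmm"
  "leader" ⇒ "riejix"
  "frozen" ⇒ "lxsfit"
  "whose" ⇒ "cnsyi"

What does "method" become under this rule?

The shift depends on letter class: consonant w→c is +6, but vowel i→m is +4. Vowels shift forward by 4 and consonants shift forward by 6.
Applying it to method: m(cons)+6=s, e(vowel)+4=i, t(cons)+6=z, h(cons)+6=n, o(vowel)+4=s, d(cons)+6=j.

siznsj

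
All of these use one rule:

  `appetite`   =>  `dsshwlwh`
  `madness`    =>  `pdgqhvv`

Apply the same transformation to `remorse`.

uhpruvh

It's a constant shift of +3 (ROT3).
Applying it to remorse: r+3=u, e+3=h, m+3=p, o+3=r, r+3=u, s+3=v, e+3=h.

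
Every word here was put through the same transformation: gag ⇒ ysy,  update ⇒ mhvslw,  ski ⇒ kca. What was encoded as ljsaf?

Compare letters: g→y is +18, a→s is +18, g→y is +18 — a constant shift. This is a Caesar cipher with shift 18.
Reversing it on ljsaf: l−18=t, j−18=r, s−18=a, a−18=i, f−18=n.

train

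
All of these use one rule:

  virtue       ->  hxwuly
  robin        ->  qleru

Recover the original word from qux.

The output letters match the input read backwards, each shifted +3: virtue reversed is eutriv. Read the word backwards and shift each letter +3.
Reversing it on qux: shift back: q−3=n, u−3=r, x−3=u → nru; then reverse → urn.

urn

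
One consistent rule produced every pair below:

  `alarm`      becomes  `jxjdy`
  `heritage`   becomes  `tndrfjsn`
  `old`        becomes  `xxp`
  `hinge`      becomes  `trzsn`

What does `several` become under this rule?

enhndjx

The shift depends on letter class: consonant l→x is +12, but vowel a→j is +9. Two shifts are in play — +9 for a/e/i/o/u, +12 for every other letter.
For several: s(cons)+12=e, e(vowel)+9=n, v(cons)+12=h, e(vowel)+9=n, r(cons)+12=d, a(vowel)+9=j, l(cons)+12=x.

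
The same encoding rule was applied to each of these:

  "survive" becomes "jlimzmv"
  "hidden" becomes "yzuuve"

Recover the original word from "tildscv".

Compare letters: s→j is +17, u→l is +17, r→i is +17 — a constant shift. Each letter is shifted forward by 17 in the alphabet (a Caesar shift of +17).
Undoing it on tildscv: t−17=c, i−17=r, l−17=u, d−17=m, s−17=b, c−17=l, v−17=e.

crumble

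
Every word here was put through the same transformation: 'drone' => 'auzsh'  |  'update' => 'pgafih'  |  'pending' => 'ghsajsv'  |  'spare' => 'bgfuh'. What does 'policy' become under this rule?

d(3)→a(0) and r(17)→u(20) fit y≡7x+5 (mod 26); the inverse of 7 mod 26 is 15. Each letter's alphabet position (a=0..z=25) is mapped through 7·x+5 mod 26 — an affine cipher.
Applying it to policy: p(15)→7·15+5≡6=g; o(14)→7·14+5≡25=z; l(11)→7·11+5≡4=e; i(8)→7·8+5≡9=j; c(2)→7·2+5≡19=t; y(24)→7·24+5≡17=r (all mod 26).

gzejtr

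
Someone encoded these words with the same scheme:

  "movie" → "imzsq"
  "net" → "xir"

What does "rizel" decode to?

The output letters match the input read backwards, each shifted +4: movie reversed is eivom. Two steps: reverse the string, then apply a Caesar shift of +4.
Decoding rizel: shift back: r−4=n, i−4=e, z−4=v, e−4=a, l−4=h → nevah; then reverse → haven.

haven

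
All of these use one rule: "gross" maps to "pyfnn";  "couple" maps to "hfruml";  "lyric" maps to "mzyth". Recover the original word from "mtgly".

This is an affine cipher: with a=0,…,z=25, each position x becomes (15x+3) mod 26.
Decoding mtgly: m(12)→7·(12−3)≡11=l; t(19)→7·(19−3)≡8=i; g(6)→7·(6−3)≡21=v; l(11)→7·(11−3)≡4=e; y(24)→7·(24−3)≡17=r (all mod 26).

liver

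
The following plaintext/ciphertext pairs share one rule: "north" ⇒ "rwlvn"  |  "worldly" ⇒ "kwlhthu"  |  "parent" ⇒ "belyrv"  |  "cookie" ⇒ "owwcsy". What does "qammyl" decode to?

n(13)→r(17) and o(14)→w(22) fit y≡5x+4 (mod 26); the inverse of 5 mod 26 is 21. Treating letters as 0–25, the rule is x ↦ 5x + 4 (mod 26).
Reversing it on qammyl: q(16)→21·(16−4)≡18=s; a(0)→21·(0−4)≡20=u; m(12)→21·(12−4)≡12=m; m(12)→21·(12−4)≡12=m; y(24)→21·(24−4)≡4=e; l(11)→21·(11−4)≡17=r (all mod 26).

summer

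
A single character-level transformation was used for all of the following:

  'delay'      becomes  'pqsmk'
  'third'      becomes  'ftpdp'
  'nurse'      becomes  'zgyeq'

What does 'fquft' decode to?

Shifts by position in delay: pos 0: d→p (+12), pos 1: e→q (+12), pos 2: l→s (+7), pos 3: a→m (+12), pos 4: y→k (+12) — repeating every 3. It's a Vigenère-style cipher with numeric key [12,12,7]: position i shifts by key[i mod 3].
Decoding fquft: f−12=t, q−12=e, u−7=n, f−12=t, t−12=h.

tenth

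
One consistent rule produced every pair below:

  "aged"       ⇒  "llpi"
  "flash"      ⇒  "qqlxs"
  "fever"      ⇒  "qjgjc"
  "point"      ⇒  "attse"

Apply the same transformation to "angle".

Shifts by position in aged: pos 0: a→l (+11), pos 1: g→l (+5), pos 2: e→p (+11), pos 3: d→i (+5) — repeating every 2. It's a Vigenère-style cipher with numeric key [11,5]: position i shifts by key[i mod 2].
On angle: a+11=l, n+5=s, g+11=r, l+5=q, e+11=p.

lsrqp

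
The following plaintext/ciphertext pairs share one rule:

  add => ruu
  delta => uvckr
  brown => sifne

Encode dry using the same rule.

This is a Caesar cipher with shift 17.
For dry: d+17=u, r+17=i, y+17=p.

uip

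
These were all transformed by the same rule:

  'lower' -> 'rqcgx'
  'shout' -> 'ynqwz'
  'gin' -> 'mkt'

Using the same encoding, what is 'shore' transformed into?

Two shifts are in play — +2 for a/e/i/o/u, +6 for every other letter.
For shore: s(cons)+6=y, h(cons)+6=n, o(vowel)+2=q, r(cons)+6=x, e(vowel)+2=g.

ynqxg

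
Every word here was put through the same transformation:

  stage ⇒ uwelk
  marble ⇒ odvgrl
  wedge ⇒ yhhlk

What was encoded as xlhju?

Letter i (0-indexed) is shifted by i+2, so successive shifts are 2, 3, 4, ….
Undoing it on xlhju: x−2=v, l−3=i, h−4=d, j−5=e, u−6=o.

video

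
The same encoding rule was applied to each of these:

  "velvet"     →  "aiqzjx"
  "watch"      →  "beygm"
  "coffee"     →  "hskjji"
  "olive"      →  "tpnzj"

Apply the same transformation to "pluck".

upzgp

Shifts by position in velvet: pos 0: v→a (+5), pos 1: e→i (+4), pos 2: l→q (+5), pos 3: v→z (+4) — repeating every 2. A repeating key of period 2 is used — shifts +5, +4 over and over.
Applying it to pluck: p+5=u, l+4=p, u+5=z, c+4=g, k+5=p.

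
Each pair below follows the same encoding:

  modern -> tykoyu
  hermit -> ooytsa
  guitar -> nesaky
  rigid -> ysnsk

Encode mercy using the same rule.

The shift depends on letter class: consonant m→t is +7, but vowel o→y is +10. Two shifts are in play — +10 for a/e/i/o/u, +7 for every other letter.
For mercy: m(cons)+7=t, e(vowel)+10=o, r(cons)+7=y, c(cons)+7=j, y(cons)+7=f.

toyjf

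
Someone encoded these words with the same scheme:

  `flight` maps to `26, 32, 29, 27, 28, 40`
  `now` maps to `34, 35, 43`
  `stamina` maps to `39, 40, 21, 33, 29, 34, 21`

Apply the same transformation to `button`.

22, 41, 40, 40, 35, 34

f is letter #6 and maps to 26: an offset of 20. The number is (letter's place in the alphabet, a=1) + 20.
Applying it to button: b=2→22, u=21→41, t=20→40, t=20→40, o=15→35, n=14→34.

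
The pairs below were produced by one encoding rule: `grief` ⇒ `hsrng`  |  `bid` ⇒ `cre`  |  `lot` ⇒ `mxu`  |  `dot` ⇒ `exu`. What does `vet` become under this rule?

Two shifts are in play — +9 for a/e/i/o/u, +1 for every other letter.
For vet: v(cons)+1=w, e(vowel)+9=n, t(cons)+1=u.

wnu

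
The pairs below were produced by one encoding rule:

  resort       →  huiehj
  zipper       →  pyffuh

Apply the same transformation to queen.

Compare letters: r→h is +16, e→u is +16, s→i is +16 — a constant shift. Every letter moves 16 places later in the alphabet, wrapping around z→a.
On queen: q+16=g, u+16=k, e+16=u, e+16=u, n+16=d.

gkuud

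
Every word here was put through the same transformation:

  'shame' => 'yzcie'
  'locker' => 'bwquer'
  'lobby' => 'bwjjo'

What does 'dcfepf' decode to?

patent

Treating letters as 0–25, the rule is x ↦ 7x + 2 (mod 26).
Reversing it on dcfepf: d(3)→15·(3−2)≡15=p; c(2)→15·(2−2)≡0=a; f(5)→15·(5−2)≡19=t; e(4)→15·(4−2)≡4=e; p(15)→15·(15−2)≡13=n; f(5)→15·(5−2)≡19=t (all mod 26).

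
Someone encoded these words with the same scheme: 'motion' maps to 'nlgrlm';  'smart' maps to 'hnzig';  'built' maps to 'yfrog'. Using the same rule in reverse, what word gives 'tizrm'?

grain

Each pair mirrors across the alphabet (m↔n, o↔l, t↔g): positions sum to 25. Letters are reflected about the middle of the alphabet (position → 25−position): Atbash.
Reversing it on tizrm: t↔g, i↔r, z↔a, r↔i, m↔n.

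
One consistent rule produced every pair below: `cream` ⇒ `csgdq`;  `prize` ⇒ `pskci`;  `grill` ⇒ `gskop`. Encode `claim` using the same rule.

cmclq

In cream: c→c is +0, r→s is +1, e→g is +2, a→d is +3 — the shift increases by 1 each position. The shift increases by 1 at each position, starting from +0: 0, 1, 2, ….
For claim: c+0=c, l+1=m, a+2=c, i+3=l, m+4=q.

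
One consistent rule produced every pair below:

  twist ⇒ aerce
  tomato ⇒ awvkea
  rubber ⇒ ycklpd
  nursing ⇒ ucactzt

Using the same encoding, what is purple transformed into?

wcazwq

In twist: t→a is +7, w→e is +8, i→r is +9, s→c is +10 — the shift increases by 1 each position. Letter i (0-indexed) is shifted by i+7, so successive shifts are 7, 8, 9, ….
For purple: p+7=w, u+8=c, r+9=a, p+10=z, l+11=w, e+12=q.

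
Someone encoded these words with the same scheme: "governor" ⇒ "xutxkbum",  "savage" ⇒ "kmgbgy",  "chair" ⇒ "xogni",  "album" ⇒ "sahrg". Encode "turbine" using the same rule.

ktohxaz

The output letters match the input read backwards, each shifted +6: governor reversed is ronrevog. Read the word backwards and shift each letter +6.
For turbine: reverse → enibrut; then shift: e+6=k, n+6=t, i+6=o, b+6=h, r+6=x, u+6=a, t+6=z.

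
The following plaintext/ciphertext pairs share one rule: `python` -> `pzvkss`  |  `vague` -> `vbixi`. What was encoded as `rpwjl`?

rough

The shift increases by 1 at each position, starting from +0: 0, 1, 2, ….
Reversing it on rpwjl: r−0=r, p−1=o, w−2=u, j−3=g, l−4=h.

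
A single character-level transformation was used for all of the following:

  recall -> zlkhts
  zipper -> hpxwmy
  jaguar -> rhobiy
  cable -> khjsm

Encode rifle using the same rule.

The shifts repeat in a cycle of length 2: positions 0,1,… shift by +8, +7, then the pattern repeats.
Applying it to rifle: r+8=z, i+7=p, f+8=n, l+7=s, e+8=m.

zpnsm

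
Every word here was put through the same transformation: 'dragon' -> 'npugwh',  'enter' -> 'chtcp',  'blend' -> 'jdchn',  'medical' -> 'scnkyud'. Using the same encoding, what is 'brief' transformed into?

jpkcr

d(3)→n(13) and r(17)→p(15) fit y≡15x+20 (mod 26); the inverse of 15 mod 26 is 7. Treating letters as 0–25, the rule is x ↦ 15x + 20 (mod 26).
Applying it to brief: b(1)→15·1+20≡9=j; r(17)→15·17+20≡15=p; i(8)→15·8+20≡10=k; e(4)→15·4+20≡2=c; f(5)→15·5+20≡17=r (all mod 26).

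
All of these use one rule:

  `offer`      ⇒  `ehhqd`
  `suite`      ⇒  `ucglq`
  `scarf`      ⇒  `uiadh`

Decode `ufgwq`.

slime

o(14)→e(4) and f(5)→h(7) fit y≡17x+0 (mod 26); the inverse of 17 mod 26 is 23. Each letter's alphabet position (a=0..z=25) is mapped through 17·x+0 mod 26 — an affine cipher.
Undoing it on ufgwq: u(20)→23·(20−0)≡18=s; f(5)→23·(5−0)≡11=l; g(6)→23·(6−0)≡8=i; w(22)→23·(22−0)≡12=m; q(16)→23·(16−0)≡4=e (all mod 26).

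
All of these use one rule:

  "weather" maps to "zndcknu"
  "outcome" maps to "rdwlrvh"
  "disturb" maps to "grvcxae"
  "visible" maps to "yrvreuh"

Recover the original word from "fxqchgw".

context

Shifts by position in weather: pos 0: w→z (+3), pos 1: e→n (+9), pos 2: a→d (+3), pos 3: t→c (+9) — repeating every 2. The shifts repeat in a cycle of length 2: positions 0,1,… shift by +3, +9, then the pattern repeats.
Decoding fxqchgw: f−3=c, x−9=o, q−3=n, c−9=t, h−3=e, g−9=x, w−3=t.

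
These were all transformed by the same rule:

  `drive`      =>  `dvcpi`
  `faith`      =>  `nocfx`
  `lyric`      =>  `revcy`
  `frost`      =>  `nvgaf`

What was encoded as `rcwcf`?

Each letter's alphabet position (a=0..z=25) is mapped through 5·x+14 mod 26 — an affine cipher.
Decoding rcwcf: r(17)→21·(17−14)≡11=l; c(2)→21·(2−14)≡8=i; w(22)→21·(22−14)≡12=m; c(2)→21·(2−14)≡8=i; f(5)→21·(5−14)≡19=t (all mod 26).

limit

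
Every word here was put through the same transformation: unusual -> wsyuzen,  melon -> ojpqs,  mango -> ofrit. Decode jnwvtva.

Shifts by position in unusual: pos 0: u→w (+2), pos 1: n→s (+5), pos 2: u→y (+4), pos 3: s→u (+2), pos 4: u→z (+5), pos 5: a→e (+4) — repeating every 3. The shifts repeat in a cycle of length 3: positions 0,1,… shift by +2, +5, +4, then the pattern repeats.
Decoding jnwvtva: j−2=h, n−5=i, w−4=s, v−2=t, t−5=o, v−4=r, a−2=y.

history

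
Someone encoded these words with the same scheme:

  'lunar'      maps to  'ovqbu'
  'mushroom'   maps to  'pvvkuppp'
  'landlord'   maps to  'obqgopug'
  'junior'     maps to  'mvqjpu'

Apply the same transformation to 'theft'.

The shift depends on letter class: consonant l→o is +3, but vowel u→v is +1. The rule splits by letter class: vowels +1, consonants +3.
For theft: t(cons)+3=w, h(cons)+3=k, e(vowel)+1=f, f(cons)+3=i, t(cons)+3=w.

wkfiw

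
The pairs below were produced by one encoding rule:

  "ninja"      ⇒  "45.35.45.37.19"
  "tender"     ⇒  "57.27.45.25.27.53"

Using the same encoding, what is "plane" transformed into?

n(#14)→45 and i(#9)→35: differences scale by 2, so n = 2·pos + 17. The formula is n = 2×(alphabet index, a=1) + 17.
On plane: p=16→49, l=12→41, a=1→19, n=14→45, e=5→27.

49.41.19.45.27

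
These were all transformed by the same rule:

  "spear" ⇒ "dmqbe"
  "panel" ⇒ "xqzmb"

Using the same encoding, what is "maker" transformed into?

dqwmy

The output letters match the input read backwards, each shifted +12: spear reversed is raeps. The word is reversed, then every letter is shifted forward by 12.
On maker: reverse → rekam; then shift: r+12=d, e+12=q, k+12=w, a+12=m, m+12=y.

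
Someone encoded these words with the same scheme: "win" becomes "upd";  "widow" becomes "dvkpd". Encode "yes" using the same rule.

Two steps: reverse the string, then apply a Caesar shift of +7.
Applying it to yes: reverse → sey; then shift: s+7=z, e+7=l, y+7=f.

zlf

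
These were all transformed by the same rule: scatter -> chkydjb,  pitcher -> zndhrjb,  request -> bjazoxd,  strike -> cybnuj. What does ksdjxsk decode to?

antenna

Shifts by position in scatter: pos 0: s→c (+10), pos 1: c→h (+5), pos 2: a→k (+10), pos 3: t→y (+5) — repeating every 2. A repeating key of period 2 is used — shifts +10, +5 over and over.
Reversing it on ksdjxsk: k−10=a, s−5=n, d−10=t, j−5=e, x−10=n, s−5=n, k−10=a.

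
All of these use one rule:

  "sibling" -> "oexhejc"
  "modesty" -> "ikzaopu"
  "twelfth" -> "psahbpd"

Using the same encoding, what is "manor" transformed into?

Compare letters: s→o is +22, i→e is +22, b→x is +22 — a constant shift. Each letter is shifted forward by 22 in the alphabet (a Caesar shift of +22).
For manor: m+22=i, a+22=w, n+22=j, o+22=k, r+22=n.

iwjkn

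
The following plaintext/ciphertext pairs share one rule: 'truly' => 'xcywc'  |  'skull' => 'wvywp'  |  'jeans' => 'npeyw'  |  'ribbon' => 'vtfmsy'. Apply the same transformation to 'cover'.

gzzpv

Shifts by position in truly: pos 0: t→x (+4), pos 1: r→c (+11), pos 2: u→y (+4), pos 3: l→w (+11) — repeating every 2. A repeating key of period 2 is used — shifts +4, +11 over and over.
On cover: c+4=g, o+11=z, v+4=z, e+11=p, r+4=v.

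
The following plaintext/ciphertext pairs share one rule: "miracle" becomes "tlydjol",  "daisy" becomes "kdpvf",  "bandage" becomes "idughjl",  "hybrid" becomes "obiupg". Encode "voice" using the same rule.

crpfl

Shifts by position in miracle: pos 0: m→t (+7), pos 1: i→l (+3), pos 2: r→y (+7), pos 3: a→d (+3) — repeating every 2. The shifts repeat in a cycle of length 2: positions 0,1,… shift by +7, +3, then the pattern repeats.
Applying it to voice: v+7=c, o+3=r, i+7=p, c+3=f, e+7=l.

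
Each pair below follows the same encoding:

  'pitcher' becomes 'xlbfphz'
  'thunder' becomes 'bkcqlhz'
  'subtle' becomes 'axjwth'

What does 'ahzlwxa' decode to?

serious

Shifts by position in pitcher: pos 0: p→x (+8), pos 1: i→l (+3), pos 2: t→b (+8), pos 3: c→f (+3) — repeating every 2. A repeating key of period 2 is used — shifts +8, +3 over and over.
Decoding ahzlwxa: a−8=s, h−3=e, z−8=r, l−3=i, w−8=o, x−3=u, a−8=s.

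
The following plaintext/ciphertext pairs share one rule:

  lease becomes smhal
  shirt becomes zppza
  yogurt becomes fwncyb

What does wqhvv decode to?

piano

Shifts by position in lease: pos 0: l→s (+7), pos 1: e→m (+8), pos 2: a→h (+7), pos 3: s→a (+8) — repeating every 2. The shifts repeat in a cycle of length 2: positions 0,1,… shift by +7, +8, then the pattern repeats.
Reversing it on wqhvv: w−7=p, q−8=i, h−7=a, v−8=n, v−7=o.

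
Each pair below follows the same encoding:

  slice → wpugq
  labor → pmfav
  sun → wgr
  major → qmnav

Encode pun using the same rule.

tgr

The shift depends on letter class: consonant s→w is +4, but vowel i→u is +12. Two shifts are in play — +12 for a/e/i/o/u, +4 for every other letter.
On pun: p(cons)+4=t, u(vowel)+12=g, n(cons)+4=r.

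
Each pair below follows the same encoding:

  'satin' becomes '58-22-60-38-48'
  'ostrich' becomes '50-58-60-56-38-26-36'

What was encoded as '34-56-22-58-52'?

grasp

s(#19)→58 and a(#1)→22: differences scale by 2, so n = 2·pos + 20. The formula is n = 2×(alphabet index, a=1) + 20.
Decoding 34-56-22-58-52: 34→(34−20)÷2=7=g, 56→(56−20)÷2=18=r, 22→(22−20)÷2=1=a, 58→(58−20)÷2=19=s, 52→(52−20)÷2=16=p.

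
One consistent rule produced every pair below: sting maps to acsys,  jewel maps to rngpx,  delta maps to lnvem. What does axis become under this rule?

igsd

Letter i (0-indexed) is shifted by i+8, so successive shifts are 8, 9, 10, ….
On axis: a+8=i, x+9=g, i+10=s, s+11=d.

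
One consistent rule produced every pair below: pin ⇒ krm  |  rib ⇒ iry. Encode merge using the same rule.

Each pair mirrors across the alphabet (p↔k, i↔r, n↔m): positions sum to 25. Each letter is replaced by its mirror in the alphabet: a↔z, b↔y, c↔x, and so on (the Atbash cipher).
On merge: m↔n, e↔v, r↔i, g↔t, e↔v.

nvitv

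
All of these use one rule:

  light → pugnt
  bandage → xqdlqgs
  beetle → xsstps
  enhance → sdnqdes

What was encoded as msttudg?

setting

l(11)→p(15) and i(8)→u(20) fit y≡7x+16 (mod 26); the inverse of 7 mod 26 is 15. Each letter's alphabet position (a=0..z=25) is mapped through 7·x+16 mod 26 — an affine cipher.
Decoding msttudg: m(12)→15·(12−16)≡18=s; s(18)→15·(18−16)≡4=e; t(19)→15·(19−16)≡19=t; t(19)→15·(19−16)≡19=t; u(20)→15·(20−16)≡8=i; d(3)→15·(3−16)≡13=n; g(6)→15·(6−16)≡6=g (all mod 26).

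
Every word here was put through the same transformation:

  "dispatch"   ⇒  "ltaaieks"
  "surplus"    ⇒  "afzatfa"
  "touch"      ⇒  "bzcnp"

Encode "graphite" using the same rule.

Shifts by position in dispatch: pos 0: d→l (+8), pos 1: i→t (+11), pos 2: s→a (+8), pos 3: p→a (+11) — repeating every 2. The shifts repeat in a cycle of length 2: positions 0,1,… shift by +8, +11, then the pattern repeats.
For graphite: g+8=o, r+11=c, a+8=i, p+11=a, h+8=p, i+11=t, t+8=b, e+11=p.

ociaptbp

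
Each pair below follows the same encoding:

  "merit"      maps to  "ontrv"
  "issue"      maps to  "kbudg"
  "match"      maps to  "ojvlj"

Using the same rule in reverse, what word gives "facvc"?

drama

Shifts by position in merit: pos 0: m→o (+2), pos 1: e→n (+9), pos 2: r→t (+2), pos 3: i→r (+9) — repeating every 2. The shifts repeat in a cycle of length 2: positions 0,1,… shift by +2, +9, then the pattern repeats.
Decoding facvc: f−2=d, a−9=r, c−2=a, v−9=m, c−2=a.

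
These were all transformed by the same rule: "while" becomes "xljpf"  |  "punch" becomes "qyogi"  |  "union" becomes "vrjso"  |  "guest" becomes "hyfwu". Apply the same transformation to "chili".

dljpj

Shifts by position in while: pos 0: w→x (+1), pos 1: h→l (+4), pos 2: i→j (+1), pos 3: l→p (+4) — repeating every 2. The shifts repeat in a cycle of length 2: positions 0,1,… shift by +1, +4, then the pattern repeats.
For chili: c+1=d, h+4=l, i+1=j, l+4=p, i+1=j.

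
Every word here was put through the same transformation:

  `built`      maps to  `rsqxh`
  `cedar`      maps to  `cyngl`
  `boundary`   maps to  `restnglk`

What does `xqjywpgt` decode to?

lifespan

This is an affine cipher: with a=0,…,z=25, each position x becomes (11x+6) mod 26.
Undoing it on xqjywpgt: x(23)→19·(23−6)≡11=l; q(16)→19·(16−6)≡8=i; j(9)→19·(9−6)≡5=f; y(24)→19·(24−6)≡4=e; w(22)→19·(22−6)≡18=s; p(15)→19·(15−6)≡15=p; g(6)→19·(6−6)≡0=a; t(19)→19·(19−6)≡13=n (all mod 26).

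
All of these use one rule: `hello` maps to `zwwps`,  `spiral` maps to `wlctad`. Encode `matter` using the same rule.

The output letters match the input read backwards, each shifted +11: hello reversed is olleh. The word is reversed, then every letter is shifted forward by 11.
On matter: reverse → rettam; then shift: r+11=c, e+11=p, t+11=e, t+11=e, a+11=l, m+11=x.

cpeelx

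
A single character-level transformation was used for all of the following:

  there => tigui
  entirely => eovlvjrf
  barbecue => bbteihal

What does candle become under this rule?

cbpgpj

In there: t→t is +0, h→i is +1, e→g is +2, r→u is +3 — the shift increases by 1 each position. Each letter shifts forward by its position index (0, 1, 2, …) — the shift grows by one for each successive letter.
On candle: c+0=c, a+1=b, n+2=p, d+3=g, l+4=p, e+5=j.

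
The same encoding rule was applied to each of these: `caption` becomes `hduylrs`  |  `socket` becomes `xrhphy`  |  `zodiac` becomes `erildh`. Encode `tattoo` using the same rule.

ydyyrr

Two shifts are in play — +3 for a/e/i/o/u, +5 for every other letter.
Applying it to tattoo: t(cons)+5=y, a(vowel)+3=d, t(cons)+5=y, t(cons)+5=y, o(vowel)+3=r, o(vowel)+3=r.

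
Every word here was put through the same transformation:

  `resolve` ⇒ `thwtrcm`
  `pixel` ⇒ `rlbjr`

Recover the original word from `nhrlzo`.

length

In resolve: r→t is +2, e→h is +3, s→w is +4, o→t is +5 — the shift increases by 1 each position. The shift increases by 1 at each position, starting from +2: 2, 3, 4, ….
Undoing it on nhrlzo: n−2=l, h−3=e, r−4=n, l−5=g, z−6=t, o−7=h.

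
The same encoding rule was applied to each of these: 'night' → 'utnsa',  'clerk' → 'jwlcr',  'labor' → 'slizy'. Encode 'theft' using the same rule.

aslqa

Shifts by position in night: pos 0: n→u (+7), pos 1: i→t (+11), pos 2: g→n (+7), pos 3: h→s (+11) — repeating every 2. It's a Vigenère-style cipher with numeric key [7,11]: position i shifts by key[i mod 2].
On theft: t+7=a, h+11=s, e+7=l, f+11=q, t+7=a.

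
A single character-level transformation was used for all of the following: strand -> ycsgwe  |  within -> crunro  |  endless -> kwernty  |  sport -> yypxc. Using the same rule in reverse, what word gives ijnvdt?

campus

The shifts repeat in a cycle of length 3: positions 0,1,… shift by +6, +9, +1, then the pattern repeats.
Decoding ijnvdt: i−6=c, j−9=a, n−1=m, v−6=p, d−9=u, t−1=s.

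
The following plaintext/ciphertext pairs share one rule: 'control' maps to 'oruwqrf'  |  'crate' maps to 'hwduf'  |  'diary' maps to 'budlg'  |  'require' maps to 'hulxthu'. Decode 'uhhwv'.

steer

The word is reversed, then every letter is shifted forward by 3.
Reversing it on uhhwv: shift back: u−3=r, h−3=e, h−3=e, w−3=t, v−3=s → reets; then reverse → steer.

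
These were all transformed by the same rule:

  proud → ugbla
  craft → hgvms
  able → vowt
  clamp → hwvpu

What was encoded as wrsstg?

Each letter's alphabet position (a=0..z=25) is mapped through 19·x+21 mod 26 — an affine cipher.
Decoding wrsstg: w(22)→11·(22−21)≡11=l; r(17)→11·(17−21)≡8=i; s(18)→11·(18−21)≡19=t; s(18)→11·(18−21)≡19=t; t(19)→11·(19−21)≡4=e; g(6)→11·(6−21)≡17=r (all mod 26).

litter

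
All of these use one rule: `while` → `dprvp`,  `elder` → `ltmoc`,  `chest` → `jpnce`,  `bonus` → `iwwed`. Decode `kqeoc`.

diver

The shift increases by 1 at each position, starting from +7: 7, 8, 9, ….
Reversing it on kqeoc: k−7=d, q−8=i, e−9=v, o−10=e, c−11=r.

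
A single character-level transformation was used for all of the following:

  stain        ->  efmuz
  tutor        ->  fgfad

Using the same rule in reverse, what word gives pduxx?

Compare letters: s→e is +12, t→f is +12, a→m is +12 — a constant shift. Every letter moves 12 places later in the alphabet, wrapping around z→a.
Reversing it on pduxx: p−12=d, d−12=r, u−12=i, x−12=l, x−12=l.

drill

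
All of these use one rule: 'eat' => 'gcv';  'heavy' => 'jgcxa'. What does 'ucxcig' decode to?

savage

Compare letters: e→g is +2, a→c is +2, t→v is +2 — a constant shift. It's a constant shift of +2 (ROT2).
Undoing it on ucxcig: u−2=s, c−2=a, x−2=v, c−2=a, i−2=g, g−2=e.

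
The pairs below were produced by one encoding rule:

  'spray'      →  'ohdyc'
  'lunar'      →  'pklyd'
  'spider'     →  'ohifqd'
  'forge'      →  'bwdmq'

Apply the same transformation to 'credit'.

s(18)→o(14) and p(15)→h(7) fit y≡11x+24 (mod 26); the inverse of 11 mod 26 is 19. Each letter's alphabet position (a=0..z=25) is mapped through 11·x+24 mod 26 — an affine cipher.
On credit: c(2)→11·2+24≡20=u; r(17)→11·17+24≡3=d; e(4)→11·4+24≡16=q; d(3)→11·3+24≡5=f; i(8)→11·8+24≡8=i; t(19)→11·19+24≡25=z (all mod 26).

udqfiz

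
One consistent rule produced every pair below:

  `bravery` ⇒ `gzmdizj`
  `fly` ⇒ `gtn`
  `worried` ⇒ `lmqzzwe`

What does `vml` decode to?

den

The output letters match the input read backwards, each shifted +8: bravery reversed is yrevarb. Two steps: reverse the string, then apply a Caesar shift of +8.
Undoing it on vml: shift back: v−8=n, m−8=e, l−8=d → ned; then reverse → den.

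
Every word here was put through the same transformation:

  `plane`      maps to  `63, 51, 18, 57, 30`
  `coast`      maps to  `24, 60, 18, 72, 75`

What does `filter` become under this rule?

With a=1..z=26, the number is 3·pos + 15.
Applying it to filter: f=6→33, i=9→42, l=12→51, t=20→75, e=5→30, r=18→69.

33, 42, 51, 75, 30, 69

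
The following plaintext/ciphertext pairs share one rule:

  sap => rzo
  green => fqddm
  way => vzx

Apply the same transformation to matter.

lzssdq

Compare letters: s→r is +25, a→z is +25, p→o is +25 — a constant shift. This is a Caesar cipher with shift 25.
On matter: m+25=l, a+25=z, t+25=s, t+25=s, e+25=d, r+25=q.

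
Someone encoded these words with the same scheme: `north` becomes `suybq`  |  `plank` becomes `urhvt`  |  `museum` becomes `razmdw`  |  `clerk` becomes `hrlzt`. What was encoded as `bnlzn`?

where

The shift increases by 1 at each position, starting from +5: 5, 6, 7, ….
Reversing it on bnlzn: b−5=w, n−6=h, l−7=e, z−8=r, n−9=e.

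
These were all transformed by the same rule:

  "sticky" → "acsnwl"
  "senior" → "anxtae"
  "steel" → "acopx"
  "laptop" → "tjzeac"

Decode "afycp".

sword

In sticky: s→a is +8, t→c is +9, i→s is +10, c→n is +11 — the shift increases by 1 each position. The shift increases by 1 at each position, starting from +8: 8, 9, 10, ….
Decoding afycp: a−8=s, f−9=w, y−10=o, c−11=r, p−12=d.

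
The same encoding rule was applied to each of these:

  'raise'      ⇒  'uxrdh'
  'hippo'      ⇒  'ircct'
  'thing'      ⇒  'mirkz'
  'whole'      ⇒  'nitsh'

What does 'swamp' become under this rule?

Each letter's alphabet position (a=0..z=25) is mapped through 9·x+23 mod 26 — an affine cipher.
On swamp: s(18)→9·18+23≡3=d; w(22)→9·22+23≡13=n; a(0)→9·0+23≡23=x; m(12)→9·12+23≡1=b; p(15)→9·15+23≡2=c (all mod 26).

dnxbc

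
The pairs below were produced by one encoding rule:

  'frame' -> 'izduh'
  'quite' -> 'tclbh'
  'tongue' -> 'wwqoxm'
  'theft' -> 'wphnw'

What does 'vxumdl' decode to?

spread

Shifts by position in frame: pos 0: f→i (+3), pos 1: r→z (+8), pos 2: a→d (+3), pos 3: m→u (+8) — repeating every 2. It's a Vigenère-style cipher with numeric key [3,8]: position i shifts by key[i mod 2].
Reversing it on vxumdl: v−3=s, x−8=p, u−3=r, m−8=e, d−3=a, l−8=d.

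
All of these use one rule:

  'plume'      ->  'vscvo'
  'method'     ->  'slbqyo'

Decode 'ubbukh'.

In plume: p→v is +6, l→s is +7, u→c is +8, m→v is +9 — the shift increases by 1 each position. Each letter shifts forward by (position + 6), i.e. 6, 7, 8, … — the shift grows by one for each successive letter.
Undoing it on ubbukh: u−6=o, b−7=u, b−8=t, u−9=l, k−10=a, h−11=w.

outlaw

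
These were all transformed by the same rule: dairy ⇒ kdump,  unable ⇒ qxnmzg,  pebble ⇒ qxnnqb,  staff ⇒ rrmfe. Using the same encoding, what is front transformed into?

The output letters match the input read backwards, each shifted +12: dairy reversed is yriad. Two steps: reverse the string, then apply a Caesar shift of +12.
On front: reverse → tnorf; then shift: t+12=f, n+12=z, o+12=a, r+12=d, f+12=r.

fzadr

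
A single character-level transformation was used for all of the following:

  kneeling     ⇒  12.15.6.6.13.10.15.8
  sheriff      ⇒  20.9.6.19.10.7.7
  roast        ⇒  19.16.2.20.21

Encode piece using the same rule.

17.10.6.4.6

k is letter #11 and maps to 12: an offset of 1. Letters become their 1-based position plus 1 (so a→2, b→3, …).
For piece: p=16→17, i=9→10, e=5→6, c=3→4, e=5→6.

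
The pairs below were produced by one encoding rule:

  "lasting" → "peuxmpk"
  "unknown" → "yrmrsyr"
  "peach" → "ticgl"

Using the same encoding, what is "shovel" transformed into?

wlqzin

Shifts by position in lasting: pos 0: l→p (+4), pos 1: a→e (+4), pos 2: s→u (+2), pos 3: t→x (+4), pos 4: i→m (+4), pos 5: n→p (+2) — repeating every 3. The shifts repeat in a cycle of length 3: positions 0,1,… shift by +4, +4, +2, then the pattern repeats.
For shovel: s+4=w, h+4=l, o+2=q, v+4=z, e+4=i, l+2=n.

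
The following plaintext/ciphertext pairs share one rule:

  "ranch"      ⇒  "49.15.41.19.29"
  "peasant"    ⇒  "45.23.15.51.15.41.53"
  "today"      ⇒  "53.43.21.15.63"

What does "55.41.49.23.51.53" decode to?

The formula is n = 2×(alphabet index, a=1) + 13.
Undoing it on 55.41.49.23.51.53: 55→(55−13)÷2=21=u, 41→(41−13)÷2=14=n, 49→(49−13)÷2=18=r, 23→(23−13)÷2=5=e, 51→(51−13)÷2=19=s, 53→(53−13)÷2=20=t.

unrest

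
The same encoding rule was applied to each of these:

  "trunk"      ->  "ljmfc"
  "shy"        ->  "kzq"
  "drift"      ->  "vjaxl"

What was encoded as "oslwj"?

Compare letters: t→l is +18, r→j is +18, u→m is +18 — a constant shift. Every letter moves 18 places later in the alphabet, wrapping around z→a.
Undoing it on oslwj: o−18=w, s−18=a, l−18=t, w−18=e, j−18=r.

water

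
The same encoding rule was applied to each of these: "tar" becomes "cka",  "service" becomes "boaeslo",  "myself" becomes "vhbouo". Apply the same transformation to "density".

mowbsch

The shift depends on letter class: consonant t→c is +9, but vowel a→k is +10. Two shifts are in play — +10 for a/e/i/o/u, +9 for every other letter.
For density: d(cons)+9=m, e(vowel)+10=o, n(cons)+9=w, s(cons)+9=b, i(vowel)+10=s, t(cons)+9=c, y(cons)+9=h.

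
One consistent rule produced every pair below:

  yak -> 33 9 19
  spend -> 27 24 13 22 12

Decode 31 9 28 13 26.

water

Each letter is replaced by its alphabet position (a=1..z=26) + 8.
Undoing it on 31 9 28 13 26: 31→(31−8)÷1=23=w, 9→(9−8)÷1=1=a, 28→(28−8)÷1=20=t, 13→(13−8)÷1=5=e, 26→(26−8)÷1=18=r.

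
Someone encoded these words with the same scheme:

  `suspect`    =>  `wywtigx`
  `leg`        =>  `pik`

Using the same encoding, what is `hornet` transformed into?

lsvrix

Compare letters: s→w is +4, u→y is +4, s→w is +4 — a constant shift. Each letter is shifted forward by 4 in the alphabet (a Caesar shift of +4).
For hornet: h+4=l, o+4=s, r+4=v, n+4=r, e+4=i, t+4=x.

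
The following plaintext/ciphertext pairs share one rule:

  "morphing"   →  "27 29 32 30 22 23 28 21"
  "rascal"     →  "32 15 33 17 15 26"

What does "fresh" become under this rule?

20 32 19 33 22

m is letter #13 and maps to 27: an offset of 14. The number is (letter's place in the alphabet, a=1) + 14.
Applying it to fresh: f=6→20, r=18→32, e=5→19, s=19→33, h=8→22.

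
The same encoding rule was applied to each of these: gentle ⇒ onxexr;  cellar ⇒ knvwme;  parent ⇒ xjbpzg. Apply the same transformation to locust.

In gentle: g→o is +8, e→n is +9, n→x is +10, t→e is +11 — the shift increases by 1 each position. Letter i (0-indexed) is shifted by i+8, so successive shifts are 8, 9, 10, ….
On locust: l+8=t, o+9=x, c+10=m, u+11=f, s+12=e, t+13=g.

txmfeg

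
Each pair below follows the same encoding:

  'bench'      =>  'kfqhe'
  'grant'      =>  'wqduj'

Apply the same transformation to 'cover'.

The output letters match the input read backwards, each shifted +3: bench reversed is hcneb. Read the word backwards and shift each letter +3.
For cover: reverse → revoc; then shift: r+3=u, e+3=h, v+3=y, o+3=r, c+3=f.

uhyrf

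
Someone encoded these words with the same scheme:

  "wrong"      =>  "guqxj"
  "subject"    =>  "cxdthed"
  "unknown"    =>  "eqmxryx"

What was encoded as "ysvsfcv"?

optical

The shifts repeat in a cycle of length 3: positions 0,1,… shift by +10, +3, +2, then the pattern repeats.
Decoding ysvsfcv: y−10=o, s−3=p, v−2=t, s−10=i, f−3=c, c−2=a, v−10=l.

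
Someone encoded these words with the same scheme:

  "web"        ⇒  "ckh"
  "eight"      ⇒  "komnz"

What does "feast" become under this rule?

It's a constant shift of +6 (ROT6).
Applying it to feast: f+6=l, e+6=k, a+6=g, s+6=y, t+6=z.

lkgyz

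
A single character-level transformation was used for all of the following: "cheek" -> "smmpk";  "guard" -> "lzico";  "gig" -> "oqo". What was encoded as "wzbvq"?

The output letters match the input read backwards, each shifted +8: cheek reversed is keehc. Read the word backwards and shift each letter +8.
Decoding wzbvq: shift back: w−8=o, z−8=r, b−8=t, v−8=n, q−8=i → ortni; then reverse → intro.

intro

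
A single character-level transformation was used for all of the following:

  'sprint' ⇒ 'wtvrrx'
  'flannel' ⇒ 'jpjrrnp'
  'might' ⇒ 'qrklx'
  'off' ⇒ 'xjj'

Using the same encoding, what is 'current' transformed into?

gdvvnrx

Two shifts are in play — +9 for a/e/i/o/u, +4 for every other letter.
For current: c(cons)+4=g, u(vowel)+9=d, r(cons)+4=v, r(cons)+4=v, e(vowel)+9=n, n(cons)+4=r, t(cons)+4=x.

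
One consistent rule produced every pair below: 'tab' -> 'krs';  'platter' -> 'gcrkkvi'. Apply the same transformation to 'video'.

Compare letters: t→k is +17, a→r is +17, b→s is +17 — a constant shift. It's a constant shift of +17 (ROT17).
For video: v+17=m, i+17=z, d+17=u, e+17=v, o+17=f.

mzuvf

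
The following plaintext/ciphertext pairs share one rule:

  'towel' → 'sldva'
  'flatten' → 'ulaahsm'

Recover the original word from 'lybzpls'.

leisure

The output letters match the input read backwards, each shifted +7: towel reversed is lewot. Two steps: reverse the string, then apply a Caesar shift of +7.
Undoing it on lybzpls: shift back: l−7=e, y−7=r, b−7=u, z−7=s, p−7=i, l−7=e, s−7=l → erusiel; then reverse → leisure.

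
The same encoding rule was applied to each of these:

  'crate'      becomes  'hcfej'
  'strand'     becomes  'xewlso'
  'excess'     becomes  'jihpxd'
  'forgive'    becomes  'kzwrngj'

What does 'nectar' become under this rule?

sphefc

Shifts by position in crate: pos 0: c→h (+5), pos 1: r→c (+11), pos 2: a→f (+5), pos 3: t→e (+11) — repeating every 2. A repeating key of period 2 is used — shifts +5, +11 over and over.
For nectar: n+5=s, e+11=p, c+5=h, t+11=e, a+5=f, r+11=c.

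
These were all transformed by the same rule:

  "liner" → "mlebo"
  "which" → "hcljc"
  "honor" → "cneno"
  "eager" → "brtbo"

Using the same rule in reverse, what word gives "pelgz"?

l(11)→m(12) and i(8)→l(11) fit y≡9x+17 (mod 26); the inverse of 9 mod 26 is 3. This is an affine cipher: with a=0,…,z=25, each position x becomes (9x+17) mod 26.
Reversing it on pelgz: p(15)→3·(15−17)≡20=u; e(4)→3·(4−17)≡13=n; l(11)→3·(11−17)≡8=i; g(6)→3·(6−17)≡19=t; z(25)→3·(25−17)≡24=y (all mod 26).

unity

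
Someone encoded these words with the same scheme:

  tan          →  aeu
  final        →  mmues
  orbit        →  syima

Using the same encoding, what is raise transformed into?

The shift depends on letter class: consonant t→a is +7, but vowel a→e is +4. Two shifts are in play — +4 for a/e/i/o/u, +7 for every other letter.
Applying it to raise: r(cons)+7=y, a(vowel)+4=e, i(vowel)+4=m, s(cons)+7=z, e(vowel)+4=i.

yemzi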